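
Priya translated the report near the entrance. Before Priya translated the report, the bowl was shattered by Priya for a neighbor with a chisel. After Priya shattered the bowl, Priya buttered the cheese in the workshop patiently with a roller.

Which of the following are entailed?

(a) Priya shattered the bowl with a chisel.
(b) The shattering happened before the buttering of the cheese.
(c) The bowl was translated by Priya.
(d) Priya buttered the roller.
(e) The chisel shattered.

(a), (b)

(a) Entailed — dropping 'for a neighbor' leaves a sub-description the original still satisfies.
(b) Entailed — the narrative places the shattering before the buttering.
(c) Not entailed — Priya translated the report, not the bowl; the bowl belongs to the shattering event.
(d) Not entailed — the roller is the instrument, not what was buttered.
(e) Not entailed — the bowl is what shattered, not the chisel.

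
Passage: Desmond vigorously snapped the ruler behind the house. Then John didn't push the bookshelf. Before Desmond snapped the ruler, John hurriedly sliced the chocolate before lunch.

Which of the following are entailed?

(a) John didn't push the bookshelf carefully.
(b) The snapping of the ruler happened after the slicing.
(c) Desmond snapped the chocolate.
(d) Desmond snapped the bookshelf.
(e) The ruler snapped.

(a) Entailed — under negation, adding a further restriction is entailed: if no such pushing event occurred, none occurred carefully either.
(b) Entailed — the narrative places the slicing before the snapping.
(c) Not entailed — Desmond snapped the ruler, not the chocolate; the chocolate belongs to the slicing event.
(d) Not entailed — Desmond snapped the ruler, not the bookshelf; the bookshelf belongs to the pushing event.
(e) Entailed — 'Desmond snapped the ruler' is causative; it entails the inchoative 'the ruler snapped'.

(a), (b), (e)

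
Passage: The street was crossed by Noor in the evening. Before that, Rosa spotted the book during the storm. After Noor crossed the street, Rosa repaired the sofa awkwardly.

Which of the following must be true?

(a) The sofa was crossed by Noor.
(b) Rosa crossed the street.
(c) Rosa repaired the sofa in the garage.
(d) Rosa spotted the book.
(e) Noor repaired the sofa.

(a) Not entailed — Noor crossed the street, not the sofa; the sofa belongs to the repairing event.
(b) Not entailed — the passage has Noor crossing the street, not Rosa.
(c) Not entailed — 'in the garage' adds information not in the original event.
(d) Entailed — the original entails any weakening of itself; this just drops 'during the storm'.
(e) Not entailed — the passage has Rosa repairing the sofa, not Noor.

(d)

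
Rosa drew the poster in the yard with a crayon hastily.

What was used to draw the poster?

'with a crayon' marks the instrument of the drawing event.

a crayon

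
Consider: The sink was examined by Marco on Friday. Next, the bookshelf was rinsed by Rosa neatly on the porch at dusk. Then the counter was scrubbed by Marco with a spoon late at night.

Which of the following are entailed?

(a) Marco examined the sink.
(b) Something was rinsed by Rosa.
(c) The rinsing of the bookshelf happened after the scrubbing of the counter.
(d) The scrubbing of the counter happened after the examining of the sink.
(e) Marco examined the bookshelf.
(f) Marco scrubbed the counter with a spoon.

(a), (b), (d), (f)

(a) Entailed — the original entails any weakening of itself; this just drops 'on Friday'.
(b) Entailed — every conjunct here is already in the original rinsing event.
(c) Not entailed — the narrative places the rinsing before the scrubbing, not after.
(d) Entailed — the narrative places the examining before the scrubbing.
(e) Not entailed — Marco examined the sink, not the bookshelf; the bookshelf belongs to the rinsing event.
(f) Entailed — dropping 'late at night' leaves a sub-description the original still satisfies.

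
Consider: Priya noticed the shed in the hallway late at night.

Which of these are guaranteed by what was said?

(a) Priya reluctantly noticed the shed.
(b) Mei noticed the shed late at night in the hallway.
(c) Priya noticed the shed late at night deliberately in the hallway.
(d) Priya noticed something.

(d)

(a) Not entailed — 'reluctantly' adds information not in the original event.
(b) Not entailed — the passage has Priya noticing the shed, not Mei.
(c) Not entailed — 'deliberately' adds information not in the original event.
(d) Entailed — every conjunct here is already in the original noticing event.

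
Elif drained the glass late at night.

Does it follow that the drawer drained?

Nothing is said about any drawer; only the glass is affected.

no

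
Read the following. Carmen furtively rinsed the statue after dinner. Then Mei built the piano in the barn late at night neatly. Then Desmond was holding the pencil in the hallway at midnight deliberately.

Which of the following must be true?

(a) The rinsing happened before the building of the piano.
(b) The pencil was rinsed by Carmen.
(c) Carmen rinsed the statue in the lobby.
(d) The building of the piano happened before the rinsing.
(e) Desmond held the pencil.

(a) Entailed — the narrative places the rinsing before the building.
(b) Not entailed — Carmen rinsed the statue, not the pencil; the pencil belongs to the holding event.
(c) Not entailed — 'in the lobby' adds information not in the original event.
(d) Not entailed — the narrative places the rinsing before the building, not after.
(e) Entailed — 'hold' is an activity; 'was holding' entails that some holding happened, so 'held' holds.

(a), (e)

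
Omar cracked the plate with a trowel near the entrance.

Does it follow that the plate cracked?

'Omar cracked the plate' is the causative; it entails the inchoative 'the plate cracked'.

yes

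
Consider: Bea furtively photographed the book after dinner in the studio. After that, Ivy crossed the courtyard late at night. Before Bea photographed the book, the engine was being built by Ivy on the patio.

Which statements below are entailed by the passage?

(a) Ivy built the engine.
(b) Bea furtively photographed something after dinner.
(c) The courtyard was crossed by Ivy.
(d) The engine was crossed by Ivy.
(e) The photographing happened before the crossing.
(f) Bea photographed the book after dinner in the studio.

(b), (c), (e), (f)

(a) Not entailed — 'was building' is progressive on an accomplishment; it does not entail the completed 'built'.
(b) Entailed — dropping 'in the studio' and generalizing the patient leaves a sub-description the original still satisfies.
(c) Entailed — the original entails any weakening of itself; this just drops 'late at night'.
(d) Not entailed — Ivy crossed the courtyard, not the engine; the engine belongs to the building event.
(e) Entailed — the narrative places the photographing before the crossing.
(f) Entailed — dropping 'furtively' leaves a sub-description the original still satisfies.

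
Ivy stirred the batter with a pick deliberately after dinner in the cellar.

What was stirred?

the batter

'the batter' marks the patient of the stirring event.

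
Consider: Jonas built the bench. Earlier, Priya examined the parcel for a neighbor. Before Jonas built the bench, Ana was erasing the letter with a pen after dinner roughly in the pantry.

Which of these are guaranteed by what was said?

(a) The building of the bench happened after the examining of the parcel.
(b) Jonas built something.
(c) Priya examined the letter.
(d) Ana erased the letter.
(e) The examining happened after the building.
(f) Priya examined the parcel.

(a) Entailed — the narrative places the examining before the building.
(b) Entailed — the original entails any weakening of itself; this just generalizes the patient.
(c) Not entailed — Priya examined the parcel, not the letter; the letter belongs to the erasing event.
(d) Not entailed — 'was erasing' is progressive on an accomplishment; it does not entail the completed 'erased'.
(e) Not entailed — the narrative places the examining before the building, not after.
(f) Entailed — every conjunct here is already in the original examining event.

(a), (b), (f)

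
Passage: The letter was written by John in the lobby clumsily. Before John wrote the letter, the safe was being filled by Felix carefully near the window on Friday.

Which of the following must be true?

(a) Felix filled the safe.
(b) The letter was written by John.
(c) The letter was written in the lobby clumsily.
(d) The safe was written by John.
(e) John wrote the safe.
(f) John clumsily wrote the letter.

(b), (c), (f)

(a) Not entailed — 'was filling' is progressive on an accomplishment; it does not entail the completed 'filled'.
(b) Entailed — every conjunct here is already in the original writing event.
(c) Entailed — every conjunct here is already in the original writing event.
(d) Not entailed — John wrote the letter, not the safe; the safe belongs to the filling event.
(e) Not entailed — John wrote the letter, not the safe; the safe belongs to the filling event.
(f) Entailed — this follows by dropping conjuncts from the writing event's description.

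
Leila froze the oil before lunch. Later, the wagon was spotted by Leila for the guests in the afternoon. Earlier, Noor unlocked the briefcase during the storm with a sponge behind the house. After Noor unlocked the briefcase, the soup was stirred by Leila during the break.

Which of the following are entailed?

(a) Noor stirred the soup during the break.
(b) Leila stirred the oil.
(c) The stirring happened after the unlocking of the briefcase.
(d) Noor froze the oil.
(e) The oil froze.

(a) Not entailed — the passage has Leila stirring the soup, not Noor.
(b) Not entailed — Leila stirred the soup, not the oil; the oil belongs to the freezing event.
(c) Entailed — the narrative places the unlocking before the stirring.
(d) Not entailed — the passage has Leila freezing the oil, not Noor.
(e) Entailed — 'Leila froze the oil' is causative; it entails the inchoative 'the oil froze'.

(c), (e)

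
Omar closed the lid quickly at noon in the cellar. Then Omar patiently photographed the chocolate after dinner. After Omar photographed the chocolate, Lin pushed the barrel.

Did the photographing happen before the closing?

no

The narrative orders the closing before the photographing.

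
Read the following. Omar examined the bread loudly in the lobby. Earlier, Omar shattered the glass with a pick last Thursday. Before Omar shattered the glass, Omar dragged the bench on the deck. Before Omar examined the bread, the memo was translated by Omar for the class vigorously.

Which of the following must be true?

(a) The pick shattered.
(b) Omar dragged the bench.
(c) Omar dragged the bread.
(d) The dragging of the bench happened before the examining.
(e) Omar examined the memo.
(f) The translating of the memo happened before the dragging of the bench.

(b), (d)

(a) Not entailed — the glass is what shattered, not the pick.
(b) Entailed — this follows by dropping conjuncts from the dragging event's description.
(c) Not entailed — Omar dragged the bench, not the bread; the bread belongs to the examining event.
(d) Entailed — the narrative places the dragging before the examining.
(e) Not entailed — Omar examined the bread, not the memo; the memo belongs to the translating event.
(f) Not entailed — the narrative doesn't order the translating relative to the dragging.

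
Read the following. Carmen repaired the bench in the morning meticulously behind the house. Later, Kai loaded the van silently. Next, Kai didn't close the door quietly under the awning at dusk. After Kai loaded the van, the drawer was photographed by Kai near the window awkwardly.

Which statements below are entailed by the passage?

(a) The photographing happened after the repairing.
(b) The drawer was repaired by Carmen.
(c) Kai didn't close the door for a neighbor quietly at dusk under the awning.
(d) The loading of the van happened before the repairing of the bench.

(a), (c)

(a) Entailed — the narrative places the repairing before the photographing.
(b) Not entailed — Carmen repaired the bench, not the drawer; the drawer belongs to the photographing event.
(c) Entailed — under negation, adding a further restriction is entailed: if no such closing event occurred, none occurred for a neighbor either.
(d) Not entailed — the narrative places the repairing before the loading, not after.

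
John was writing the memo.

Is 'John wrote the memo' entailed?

'was writing' is progressive; for an accomplishment like 'write the memo', it doesn't entail completion.

no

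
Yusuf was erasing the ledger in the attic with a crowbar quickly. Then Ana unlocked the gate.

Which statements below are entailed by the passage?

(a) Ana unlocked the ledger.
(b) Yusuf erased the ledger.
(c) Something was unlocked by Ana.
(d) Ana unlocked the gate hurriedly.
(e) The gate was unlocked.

(a) Not entailed — Ana unlocked the gate, not the ledger; the ledger belongs to the erasing event.
(b) Not entailed — 'was erasing' is progressive on an accomplishment; it does not entail the completed 'erased'.
(c) Entailed — every conjunct here is already in the original unlocking event.
(d) Not entailed — 'hurriedly' adds information not in the original event.
(e) Entailed — this follows by dropping conjuncts from the unlocking event's description.

(c), (e)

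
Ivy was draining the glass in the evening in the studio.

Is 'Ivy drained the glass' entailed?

'was draining' is progressive; for an accomplishment like 'drain the glass', it doesn't entail completion.

no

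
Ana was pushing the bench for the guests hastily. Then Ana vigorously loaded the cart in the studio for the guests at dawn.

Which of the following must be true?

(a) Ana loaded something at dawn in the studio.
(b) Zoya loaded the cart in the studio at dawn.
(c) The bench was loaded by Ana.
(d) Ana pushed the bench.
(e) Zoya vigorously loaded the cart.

(a) Entailed — this follows by dropping conjuncts from the loading event's description.
(b) Not entailed — the passage has Ana loading the cart, not Zoya.
(c) Not entailed — Ana loaded the cart, not the bench; the bench belongs to the pushing event.
(d) Entailed — 'push' is an activity; 'was pushing' entails that some pushing happened, so 'pushed' holds.
(e) Not entailed — the passage has Ana loading the cart, not Zoya.

(a), (d)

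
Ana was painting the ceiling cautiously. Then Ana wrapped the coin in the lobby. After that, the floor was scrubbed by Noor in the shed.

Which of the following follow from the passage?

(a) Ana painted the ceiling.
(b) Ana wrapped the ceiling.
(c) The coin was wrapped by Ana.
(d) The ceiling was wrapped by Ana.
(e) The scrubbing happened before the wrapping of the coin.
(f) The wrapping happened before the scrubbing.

(c), (f)

(a) Not entailed — 'was painting' is progressive on an accomplishment; it does not entail the completed 'painted'.
(b) Not entailed — Ana wrapped the coin, not the ceiling; the ceiling belongs to the painting event.
(c) Entailed — the original entails any weakening of itself; this just drops 'in the lobby'.
(d) Not entailed — Ana wrapped the coin, not the ceiling; the ceiling belongs to the painting event.
(e) Not entailed — the narrative places the wrapping before the scrubbing, not after.
(f) Entailed — the narrative places the wrapping before the scrubbing.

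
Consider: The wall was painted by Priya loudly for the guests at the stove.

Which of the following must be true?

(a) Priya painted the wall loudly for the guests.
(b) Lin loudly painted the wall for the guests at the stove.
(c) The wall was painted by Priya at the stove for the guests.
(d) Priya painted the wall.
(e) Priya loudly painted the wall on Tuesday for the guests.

(a) Entailed — every conjunct here is already in the original painting event.
(b) Not entailed — the passage has Priya painting the wall, not Lin.
(c) Entailed — the original entails any weakening of itself; this just drops 'loudly'.
(d) Entailed — every conjunct here is already in the original painting event.
(e) Not entailed — 'on Tuesday' adds information not in the original event.

(a), (c), (d)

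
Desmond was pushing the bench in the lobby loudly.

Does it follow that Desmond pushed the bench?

'push' is atelic; if Desmond was pushing the bench, then Desmond pushed the bench (for some time).

yes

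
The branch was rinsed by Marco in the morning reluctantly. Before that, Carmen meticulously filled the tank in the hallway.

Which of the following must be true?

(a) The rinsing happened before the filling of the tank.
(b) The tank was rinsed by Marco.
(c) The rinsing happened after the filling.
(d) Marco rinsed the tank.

(a) Not entailed — the narrative places the filling before the rinsing, not after.
(b) Not entailed — Marco rinsed the branch, not the tank; the tank belongs to the filling event.
(c) Entailed — the narrative places the filling before the rinsing.
(d) Not entailed — Marco rinsed the branch, not the tank; the tank belongs to the filling event.

(c)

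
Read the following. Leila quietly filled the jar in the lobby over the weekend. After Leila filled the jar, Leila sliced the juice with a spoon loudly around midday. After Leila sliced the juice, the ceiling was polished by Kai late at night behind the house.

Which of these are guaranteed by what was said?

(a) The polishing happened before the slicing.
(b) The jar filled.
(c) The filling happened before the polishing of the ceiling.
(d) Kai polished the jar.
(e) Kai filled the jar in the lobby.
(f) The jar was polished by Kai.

(b), (c)

(a) Not entailed — the narrative places the slicing before the polishing, not after.
(b) Entailed — 'Leila filled the jar' is causative; it entails the inchoative 'the jar filled'.
(c) Entailed — the narrative places the filling before the polishing.
(d) Not entailed — Kai polished the ceiling, not the jar; the jar belongs to the filling event.
(e) Not entailed — the passage has Leila filling the jar, not Kai.
(f) Not entailed — Kai polished the ceiling, not the jar; the jar belongs to the filling event.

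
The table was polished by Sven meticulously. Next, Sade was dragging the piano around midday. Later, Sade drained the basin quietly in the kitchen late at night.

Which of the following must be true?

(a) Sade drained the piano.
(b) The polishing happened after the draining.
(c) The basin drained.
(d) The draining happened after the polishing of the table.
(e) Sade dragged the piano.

(a) Not entailed — Sade drained the basin, not the piano; the piano belongs to the dragging event.
(b) Not entailed — the narrative places the polishing before the draining, not after.
(c) Entailed — 'Sade drained the basin' is causative; it entails the inchoative 'the basin drained'.
(d) Entailed — the narrative places the polishing before the draining.
(e) Entailed — 'drag' is an activity; 'was dragging' entails that some dragging happened, so 'dragged' holds.

(c), (d), (e)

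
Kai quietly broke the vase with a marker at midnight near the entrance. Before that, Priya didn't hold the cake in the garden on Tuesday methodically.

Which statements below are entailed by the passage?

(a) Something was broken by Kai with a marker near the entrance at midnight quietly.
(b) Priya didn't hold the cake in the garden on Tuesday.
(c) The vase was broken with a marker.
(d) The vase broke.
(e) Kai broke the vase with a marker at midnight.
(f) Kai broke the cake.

(a), (c), (d), (e)

(a) Entailed — every conjunct here is already in the original breaking event.
(b) Not entailed — dropping 'methodically' under negation is not valid — the original leaves open that Priya held the cake some other way.
(c) Entailed — every conjunct here is already in the original breaking event.
(d) Entailed — 'Kai broke the vase' is causative; it entails the inchoative 'the vase broke'.
(e) Entailed — every conjunct here is already in the original breaking event.
(f) Not entailed — Kai broke the vase, not the cake; the cake belongs to the holding event.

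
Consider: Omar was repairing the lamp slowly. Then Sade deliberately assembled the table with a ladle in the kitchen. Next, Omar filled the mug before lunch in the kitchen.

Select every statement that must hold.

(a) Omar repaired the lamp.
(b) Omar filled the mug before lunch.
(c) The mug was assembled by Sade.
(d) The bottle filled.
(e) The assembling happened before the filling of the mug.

(b), (e)

(a) Not entailed — 'was repairing' is progressive on an accomplishment; it does not entail the completed 'repaired'.
(b) Entailed — the original entails any weakening of itself; this just drops 'in the kitchen'.
(c) Not entailed — Sade assembled the table, not the mug; the mug belongs to the filling event.
(d) Not entailed — the mug is what filled, not the bottle.
(e) Entailed — the narrative places the assembling before the filling.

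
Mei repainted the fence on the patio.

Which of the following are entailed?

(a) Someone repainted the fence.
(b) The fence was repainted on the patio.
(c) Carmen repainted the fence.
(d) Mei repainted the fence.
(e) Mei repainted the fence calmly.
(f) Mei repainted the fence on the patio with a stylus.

(a) Entailed — the original entails any weakening of itself; this just drops 'on the patio' and generalizes the agent.
(b) Entailed — every conjunct here is already in the original repainting event.
(c) Not entailed — the passage has Mei repainting the fence, not Carmen.
(d) Entailed — dropping 'on the patio' leaves a sub-description the original still satisfies.
(e) Not entailed — 'calmly' adds information not in the original event.
(f) Not entailed — 'with a stylus' adds information not in the original event.

(a), (b), (d)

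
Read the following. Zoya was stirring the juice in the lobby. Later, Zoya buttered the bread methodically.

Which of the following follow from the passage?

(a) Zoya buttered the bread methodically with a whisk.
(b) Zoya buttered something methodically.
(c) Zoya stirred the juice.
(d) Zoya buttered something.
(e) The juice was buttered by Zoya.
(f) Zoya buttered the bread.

(b), (c), (d), (f)

(a) Not entailed — 'with a whisk' adds information not in the original event.
(b) Entailed — the original entails any weakening of itself; this just generalizes the patient.
(c) Entailed — 'stir' is an activity; 'was stirring' entails that some stirring happened, so 'stirred' holds.
(d) Entailed — this follows by dropping conjuncts from the buttering event's description.
(e) Not entailed — Zoya buttered the bread, not the juice; the juice belongs to the stirring event.
(f) Entailed — this follows by dropping conjuncts from the buttering event's description.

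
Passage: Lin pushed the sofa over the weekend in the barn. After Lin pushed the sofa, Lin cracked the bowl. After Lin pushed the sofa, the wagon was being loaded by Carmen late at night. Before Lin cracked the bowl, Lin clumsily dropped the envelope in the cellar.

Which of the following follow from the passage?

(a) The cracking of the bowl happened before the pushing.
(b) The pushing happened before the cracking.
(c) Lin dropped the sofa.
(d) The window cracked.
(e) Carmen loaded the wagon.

(a) Not entailed — the narrative places the pushing before the cracking, not after.
(b) Entailed — the narrative places the pushing before the cracking.
(c) Not entailed — Lin dropped the envelope, not the sofa; the sofa belongs to the pushing event.
(d) Not entailed — the bowl is what cracked, not the window.
(e) Not entailed — 'was loading' is progressive on an accomplishment; it does not entail the completed 'loaded'.

(b)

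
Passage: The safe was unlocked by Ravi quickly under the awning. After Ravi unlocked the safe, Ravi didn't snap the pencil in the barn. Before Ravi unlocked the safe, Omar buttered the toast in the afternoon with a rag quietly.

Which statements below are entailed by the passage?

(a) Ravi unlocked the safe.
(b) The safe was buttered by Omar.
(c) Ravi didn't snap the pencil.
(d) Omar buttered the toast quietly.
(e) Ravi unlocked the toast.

(a) Entailed — the original entails any weakening of itself; this just drops 'under the awning', 'quickly'.
(b) Not entailed — Omar buttered the toast, not the safe; the safe belongs to the unlocking event.
(c) Not entailed — dropping 'in the barn' under negation is not valid — the original leaves open that Ravi snapped the pencil some other way.
(d) Entailed — every conjunct here is already in the original buttering event.
(e) Not entailed — Ravi unlocked the safe, not the toast; the toast belongs to the buttering event.

(a), (d)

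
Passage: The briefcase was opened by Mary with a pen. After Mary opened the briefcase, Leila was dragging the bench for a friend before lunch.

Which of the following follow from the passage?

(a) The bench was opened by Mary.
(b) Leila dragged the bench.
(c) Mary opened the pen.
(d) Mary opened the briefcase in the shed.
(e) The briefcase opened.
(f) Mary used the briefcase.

(b), (e)

(a) Not entailed — Mary opened the briefcase, not the bench; the bench belongs to the dragging event.
(b) Entailed — 'drag' is an activity; 'was dragging' entails that some dragging happened, so 'dragged' holds.
(c) Not entailed — the pen is the instrument, not what was opened.
(d) Not entailed — 'in the shed' adds information not in the original event.
(e) Entailed — 'Mary opened the briefcase' is causative; it entails the inchoative 'the briefcase opened'.
(f) Not entailed — the briefcase is the patient, not an instrument — Mary used a pen.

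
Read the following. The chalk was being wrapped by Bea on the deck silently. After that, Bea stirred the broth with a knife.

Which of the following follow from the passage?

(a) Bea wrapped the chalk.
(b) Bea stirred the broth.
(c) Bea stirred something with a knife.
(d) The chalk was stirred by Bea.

(a) Not entailed — 'was wrapping' is progressive on an accomplishment; it does not entail the completed 'wrapped'.
(b) Entailed — dropping 'with a knife' leaves a sub-description the original still satisfies.
(c) Entailed — this follows by dropping conjuncts from the stirring event's description.
(d) Not entailed — Bea stirred the broth, not the chalk; the chalk belongs to the wrapping event.

(b), (c)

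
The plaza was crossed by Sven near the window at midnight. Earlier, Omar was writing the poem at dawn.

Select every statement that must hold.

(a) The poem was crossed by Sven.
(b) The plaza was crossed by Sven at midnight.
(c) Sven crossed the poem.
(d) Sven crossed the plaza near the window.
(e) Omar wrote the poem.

(a) Not entailed — Sven crossed the plaza, not the poem; the poem belongs to the writing event.
(b) Entailed — dropping 'near the window' leaves a sub-description the original still satisfies.
(c) Not entailed — Sven crossed the plaza, not the poem; the poem belongs to the writing event.
(d) Entailed — dropping 'at midnight' leaves a sub-description the original still satisfies.
(e) Not entailed — 'was writing' is progressive on an accomplishment; it does not entail the completed 'wrote'.

(b), (d)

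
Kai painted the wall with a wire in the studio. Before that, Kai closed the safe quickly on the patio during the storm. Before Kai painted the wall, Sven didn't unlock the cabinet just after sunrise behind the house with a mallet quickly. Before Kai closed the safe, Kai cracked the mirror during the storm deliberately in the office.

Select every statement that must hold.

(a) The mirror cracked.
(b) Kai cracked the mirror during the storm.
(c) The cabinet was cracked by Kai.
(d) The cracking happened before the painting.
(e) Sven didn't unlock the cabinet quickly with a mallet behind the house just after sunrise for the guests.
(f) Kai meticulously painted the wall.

(a) Entailed — 'Kai cracked the mirror' is causative; it entails the inchoative 'the mirror cracked'.
(b) Entailed — dropping 'in the office', 'deliberately' leaves a sub-description the original still satisfies.
(c) Not entailed — Kai cracked the mirror, not the cabinet; the cabinet belongs to the unlocking event.
(d) Entailed — the narrative places the cracking before the painting.
(e) Entailed — under negation, adding a further restriction is entailed: if no such unlocking event occurred, none occurred for the guests either.
(f) Not entailed — 'meticulously' adds information not in the original event.

(a), (b), (d), (e)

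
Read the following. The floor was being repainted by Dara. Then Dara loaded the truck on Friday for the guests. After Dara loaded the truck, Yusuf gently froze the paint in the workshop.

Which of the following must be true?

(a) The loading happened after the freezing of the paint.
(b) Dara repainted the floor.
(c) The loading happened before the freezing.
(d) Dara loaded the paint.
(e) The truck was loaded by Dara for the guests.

(a) Not entailed — the narrative places the loading before the freezing, not after.
(b) Not entailed — 'was repainting' is progressive on an accomplishment; it does not entail the completed 'repainted'.
(c) Entailed — the narrative places the loading before the freezing.
(d) Not entailed — Dara loaded the truck, not the paint; the paint belongs to the freezing event.
(e) Entailed — dropping 'on Friday' leaves a sub-description the original still satisfies.

(c), (e)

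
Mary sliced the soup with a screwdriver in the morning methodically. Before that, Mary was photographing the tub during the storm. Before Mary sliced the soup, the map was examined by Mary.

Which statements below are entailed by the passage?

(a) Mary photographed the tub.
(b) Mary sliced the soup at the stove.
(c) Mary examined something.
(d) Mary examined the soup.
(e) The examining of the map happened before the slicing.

(a) Not entailed — 'was photographing' is progressive on an accomplishment; it does not entail the completed 'photographed'.
(b) Not entailed — 'at the stove' adds information not in the original event.
(c) Entailed — generalizing the patient leaves a sub-description the original still satisfies.
(d) Not entailed — Mary examined the map, not the soup; the soup belongs to the slicing event.
(e) Entailed — the narrative places the examining before the slicing.

(c), (e)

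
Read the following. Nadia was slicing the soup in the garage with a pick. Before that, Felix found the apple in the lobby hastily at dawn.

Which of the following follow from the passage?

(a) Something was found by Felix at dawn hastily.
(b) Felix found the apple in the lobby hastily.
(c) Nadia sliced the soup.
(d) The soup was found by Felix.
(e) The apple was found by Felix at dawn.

(a), (b), (e)

(a) Entailed — the original entails any weakening of itself; this just drops 'in the lobby' and generalizes the patient.
(b) Entailed — this follows by dropping conjuncts from the finding event's description.
(c) Not entailed — 'was slicing' is progressive on an accomplishment; it does not entail the completed 'sliced'.
(d) Not entailed — Felix found the apple, not the soup; the soup belongs to the slicing event.
(e) Entailed — every conjunct here is already in the original finding event.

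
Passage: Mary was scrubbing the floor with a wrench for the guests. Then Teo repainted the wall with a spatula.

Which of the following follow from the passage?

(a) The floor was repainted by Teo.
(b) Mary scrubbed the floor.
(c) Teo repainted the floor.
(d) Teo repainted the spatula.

(a) Not entailed — Teo repainted the wall, not the floor; the floor belongs to the scrubbing event.
(b) Entailed — 'scrub' is an activity; 'was scrubbing' entails that some scrubbing happened, so 'scrubbed' holds.
(c) Not entailed — Teo repainted the wall, not the floor; the floor belongs to the scrubbing event.
(d) Not entailed — the spatula is the instrument, not what was repainted.

(b)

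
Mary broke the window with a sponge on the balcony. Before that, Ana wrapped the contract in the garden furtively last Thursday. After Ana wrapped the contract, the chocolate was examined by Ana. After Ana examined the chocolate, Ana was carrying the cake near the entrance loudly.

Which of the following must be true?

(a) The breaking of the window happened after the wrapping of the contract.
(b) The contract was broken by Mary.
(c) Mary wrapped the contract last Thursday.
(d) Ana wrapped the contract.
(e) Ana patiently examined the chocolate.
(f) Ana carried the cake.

(a), (d), (f)

(a) Entailed — the narrative places the wrapping before the breaking.
(b) Not entailed — Mary broke the window, not the contract; the contract belongs to the wrapping event.
(c) Not entailed — the passage has Ana wrapping the contract, not Mary.
(d) Entailed — the original entails any weakening of itself; this just drops 'furtively', 'last Thursday', 'in the garden'.
(e) Not entailed — 'patiently' adds information not in the original event.
(f) Entailed — 'carry' is an activity; 'was carrying' entails that some carrying happened, so 'carried' holds.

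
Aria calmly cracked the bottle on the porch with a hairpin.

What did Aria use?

a hairpin

'with a hairpin' marks the instrument of the cracking event.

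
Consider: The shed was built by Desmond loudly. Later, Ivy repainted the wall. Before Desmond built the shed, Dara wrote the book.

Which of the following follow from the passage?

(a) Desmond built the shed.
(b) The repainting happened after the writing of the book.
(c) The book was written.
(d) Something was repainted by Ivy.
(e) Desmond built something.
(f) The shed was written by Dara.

(a), (b), (c), (d), (e)

(a) Entailed — this follows by dropping conjuncts from the building event's description.
(b) Entailed — the narrative places the writing before the repainting.
(c) Entailed — the original entails any weakening of itself; this just generalizes the agent.
(d) Entailed — generalizing the patient leaves a sub-description the original still satisfies.
(e) Entailed — the original entails any weakening of itself; this just drops 'loudly' and generalizes the patient.
(f) Not entailed — Dara wrote the book, not the shed; the shed belongs to the building event.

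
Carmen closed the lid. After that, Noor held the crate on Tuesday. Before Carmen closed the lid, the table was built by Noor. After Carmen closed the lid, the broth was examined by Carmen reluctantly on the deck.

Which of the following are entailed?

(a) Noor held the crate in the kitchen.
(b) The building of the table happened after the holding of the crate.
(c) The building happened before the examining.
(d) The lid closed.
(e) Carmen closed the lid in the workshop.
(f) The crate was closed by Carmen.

(c), (d)

(a) Not entailed — 'in the kitchen' adds information not in the original event.
(b) Not entailed — the narrative places the building before the holding, not after.
(c) Entailed — the narrative places the building before the examining.
(d) Entailed — 'Carmen closed the lid' is causative; it entails the inchoative 'the lid closed'.
(e) Not entailed — 'in the workshop' adds information not in the original event.
(f) Not entailed — Carmen closed the lid, not the crate; the crate belongs to the holding event.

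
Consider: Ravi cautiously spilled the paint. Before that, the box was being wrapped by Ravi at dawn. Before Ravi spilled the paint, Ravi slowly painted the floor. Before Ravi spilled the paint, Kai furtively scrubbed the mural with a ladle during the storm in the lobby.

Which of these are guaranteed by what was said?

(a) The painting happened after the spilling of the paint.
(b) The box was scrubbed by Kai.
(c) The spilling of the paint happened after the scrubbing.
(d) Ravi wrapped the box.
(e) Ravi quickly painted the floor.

(a) Not entailed — the narrative places the painting before the spilling, not after.
(b) Not entailed — Kai scrubbed the mural, not the box; the box belongs to the wrapping event.
(c) Entailed — the narrative places the scrubbing before the spilling.
(d) Not entailed — 'was wrapping' is progressive on an accomplishment; it does not entail the completed 'wrapped'.
(e) Not entailed — 'quickly' adds a manner not in (and inconsistent with) the original.

(c)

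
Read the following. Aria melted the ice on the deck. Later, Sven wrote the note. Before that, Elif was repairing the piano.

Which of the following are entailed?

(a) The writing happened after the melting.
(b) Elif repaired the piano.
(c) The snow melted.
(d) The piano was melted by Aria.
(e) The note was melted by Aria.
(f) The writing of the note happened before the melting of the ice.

(a)

(a) Entailed — the narrative places the melting before the writing.
(b) Not entailed — 'was repairing' is progressive on an accomplishment; it does not entail the completed 'repaired'.
(c) Not entailed — the ice is what melted, not the snow.
(d) Not entailed — Aria melted the ice, not the piano; the piano belongs to the repairing event.
(e) Not entailed — Aria melted the ice, not the note; the note belongs to the writing event.
(f) Not entailed — the narrative places the melting before the writing, not after.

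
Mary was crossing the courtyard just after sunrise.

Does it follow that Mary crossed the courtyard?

'was crossing' is progressive; for an accomplishment like 'cross the courtyard', it doesn't entail completion.

no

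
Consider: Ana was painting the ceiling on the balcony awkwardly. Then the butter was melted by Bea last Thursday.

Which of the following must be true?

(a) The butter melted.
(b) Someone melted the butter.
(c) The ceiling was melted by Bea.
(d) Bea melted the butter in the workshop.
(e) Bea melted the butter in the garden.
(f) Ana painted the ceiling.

(a), (b)

(a) Entailed — 'Bea melted the butter' is causative; it entails the inchoative 'the butter melted'.
(b) Entailed — dropping 'last Thursday' and generalizing the agent leaves a sub-description the original still satisfies.
(c) Not entailed — Bea melted the butter, not the ceiling; the ceiling belongs to the painting event.
(d) Not entailed — 'in the workshop' adds information not in the original event.
(e) Not entailed — 'in the garden' adds information not in the original event.
(f) Not entailed — 'was painting' is progressive on an accomplishment; it does not entail the completed 'painted'.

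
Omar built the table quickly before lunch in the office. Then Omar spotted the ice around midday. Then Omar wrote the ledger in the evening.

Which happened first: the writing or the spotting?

the spotting

The connectives place the spotting before the writing.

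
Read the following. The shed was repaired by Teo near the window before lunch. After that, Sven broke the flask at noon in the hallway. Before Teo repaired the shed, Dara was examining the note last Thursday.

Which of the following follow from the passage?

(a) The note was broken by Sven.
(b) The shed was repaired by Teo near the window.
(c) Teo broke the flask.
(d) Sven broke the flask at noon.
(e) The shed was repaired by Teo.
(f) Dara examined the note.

(a) Not entailed — Sven broke the flask, not the note; the note belongs to the examining event.
(b) Entailed — the original entails any weakening of itself; this just drops 'before lunch'.
(c) Not entailed — the passage has Sven breaking the flask, not Teo.
(d) Entailed — the original entails any weakening of itself; this just drops 'in the hallway'.
(e) Entailed — this follows by dropping conjuncts from the repairing event's description.
(f) Entailed — 'examine' is an activity; 'was examining' entails that some examining happened, so 'examined' holds.

(b), (d), (e), (f)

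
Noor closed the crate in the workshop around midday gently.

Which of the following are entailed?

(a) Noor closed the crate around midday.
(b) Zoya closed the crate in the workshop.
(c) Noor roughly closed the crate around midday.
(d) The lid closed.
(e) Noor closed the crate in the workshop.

(a) Entailed — the original entails any weakening of itself; this just drops 'gently', 'in the workshop'.
(b) Not entailed — the passage has Noor closing the crate, not Zoya.
(c) Not entailed — 'roughly' adds a manner not in (and inconsistent with) the original.
(d) Not entailed — the crate is what closed, not the lid.
(e) Entailed — every conjunct here is already in the original closing event.

(a), (e)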